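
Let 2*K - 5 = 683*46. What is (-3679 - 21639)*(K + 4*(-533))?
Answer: -343805781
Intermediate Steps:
K = 31423/2 (K = 5/2 + (683*46)/2 = 5/2 + (½)*31418 = 5/2 + 15709 = 31423/2 ≈ 15712.)
(-3679 - 21639)*(K + 4*(-533)) = (-3679 - 21639)*(31423/2 + 4*(-533)) = -25318*(31423/2 - 2132) = -25318*27159/2 = -343805781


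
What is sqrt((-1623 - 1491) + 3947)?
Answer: 7*sqrt(17) ≈ 28.862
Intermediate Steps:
sqrt((-1623 - 1491) + 3947) = sqrt(-3114 + 3947) = sqrt(833) = 7*sqrt(17)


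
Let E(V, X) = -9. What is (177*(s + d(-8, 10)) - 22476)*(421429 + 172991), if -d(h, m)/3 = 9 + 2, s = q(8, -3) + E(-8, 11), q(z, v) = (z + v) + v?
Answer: -17568677520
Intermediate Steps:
q(z, v) = z + 2*v (q(z, v) = (v + z) + v = z + 2*v)
s = -7 (s = (8 + 2*(-3)) - 9 = (8 - 6) - 9 = 2 - 9 = -7)
d(h, m) = -33 (d(h, m) = -3*(9 + 2) = -3*11 = -33)
(177*(s + d(-8, 10)) - 22476)*(421429 + 172991) = (177*(-7 - 33) - 22476)*(421429 + 172991) = (177*(-40) - 22476)*594420 = (-7080 - 22476)*594420 = -29556*594420 = -17568677520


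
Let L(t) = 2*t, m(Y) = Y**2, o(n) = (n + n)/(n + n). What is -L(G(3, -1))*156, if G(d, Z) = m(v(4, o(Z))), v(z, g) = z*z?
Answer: -79872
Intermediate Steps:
o(n) = 1 (o(n) = (2*n)/((2*n)) = (2*n)*(1/(2*n)) = 1)
v(z, g) = z**2
G(d, Z) = 256 (G(d, Z) = (4**2)**2 = 16**2 = 256)
-L(G(3, -1))*156 = -2*256*156 = -512*156 = -1*79872 = -79872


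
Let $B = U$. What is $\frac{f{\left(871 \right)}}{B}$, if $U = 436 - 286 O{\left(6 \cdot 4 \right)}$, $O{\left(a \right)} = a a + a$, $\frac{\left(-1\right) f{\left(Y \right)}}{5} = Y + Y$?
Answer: $\frac{4355}{85582} \approx 0.050887$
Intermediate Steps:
$f{\left(Y \right)} = - 10 Y$ ($f{\left(Y \right)} = - 5 \left(Y + Y\right) = - 5 \cdot 2 Y = - 10 Y$)
$O{\left(a \right)} = a + a^{2}$ ($O{\left(a \right)} = a^{2} + a = a + a^{2}$)
$U = -171164$ ($U = 436 - 286 \cdot 6 \cdot 4 \left(1 + 6 \cdot 4\right) = 436 - 286 \cdot 24 \left(1 + 24\right) = 436 - 286 \cdot 24 \cdot 25 = 436 - 171600 = -171164$)
$B = -171164$
$\frac{f{\left(871 \right)}}{B} = \frac{\left(-10\right) 871}{-171164} = \left(-8710\right) \left(- \frac{1}{171164}\right) = \frac{4355}{85582}$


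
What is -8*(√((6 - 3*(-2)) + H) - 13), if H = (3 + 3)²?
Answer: 104 - 32*√3 ≈ 48.574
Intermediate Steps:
H = 36 (H = 6² = 36)
-8*(√((6 - 3*(-2)) + H) - 13) = -8*(√((6 - 3*(-2)) + 36) - 13) = -8*(√((6 + 6) + 36) - 13) = -8*(√(12 + 36) - 13) = -8*(√48 - 13) = -8*(4*√3 - 13) = -8*(-13 + 4*√3) = 104 - 32*√3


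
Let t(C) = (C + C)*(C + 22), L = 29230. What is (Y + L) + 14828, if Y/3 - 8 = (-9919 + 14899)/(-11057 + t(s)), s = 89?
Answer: 383572422/8701 ≈ 44084.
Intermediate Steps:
t(C) = 2*C*(22 + C) (t(C) = (2*C)*(22 + C) = 2*C*(22 + C))
Y = 223764/8701 (Y = 24 + 3*((-9919 + 14899)/(-11057 + 2*89*(22 + 89))) = 24 + 3*(4980/(-11057 + 2*89*111)) = 24 + 3*(4980/(-11057 + 19758)) = 24 + 3*(4980/8701) = 24 + 14940/8701 = 223764/8701 ≈ 25.717)
(Y + L) + 14828 = (223764/8701 + 29230) + 14828 = 254553994/8701 + 14828 = 383572422/8701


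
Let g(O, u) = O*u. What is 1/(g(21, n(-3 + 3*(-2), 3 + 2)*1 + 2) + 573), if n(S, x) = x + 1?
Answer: 1/741 ≈ 0.0013495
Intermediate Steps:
n(S, x) = 1 + x
1/(g(21, n(-3 + 3*(-2), 3 + 2)*1 + 2) + 573) = 1/(21*((1 + (3 + 2))*1 + 2) + 573) = 1/(21*((1 + 5)*1 + 2) + 573) = 1/(21*(6*1 + 2) + 573) = 1/(21*(6 + 2) + 573) = 1/(21*8 + 573) = 1/(168 + 573) = 1/741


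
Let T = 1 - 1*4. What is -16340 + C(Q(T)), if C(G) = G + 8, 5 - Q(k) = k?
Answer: -16324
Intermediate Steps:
T = -3 (T = 1 - 4 = -3)
Q(k) = 5 - k
C(G) = 8 + G
-16340 + C(Q(T)) = -16340 + (8 + (5 - 1*(-3))) = -16340 + (8 + (5 + 3)) = -16340 + (8 + 8) = -16340 + 16 = -16324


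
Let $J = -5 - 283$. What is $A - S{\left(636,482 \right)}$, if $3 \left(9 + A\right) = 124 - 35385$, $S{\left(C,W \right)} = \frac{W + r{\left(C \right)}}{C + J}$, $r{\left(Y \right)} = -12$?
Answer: $- \frac{682313}{58} \approx -11764.0$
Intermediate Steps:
$J = -288$
$S{\left(C,W \right)} = \frac{-12 + W}{-288 + C}$ ($S{\left(C,W \right)} = \frac{W - 12}{C - 288} = \frac{-12 + W}{-288 + C}$)
$A = - \frac{35288}{3}$ ($A = -9 + \frac{124 - 35385}{3} = -9 + \frac{1}{3} \left(-35261\right) = -9 - \frac{35261}{3} = - \frac{35288}{3} \approx -11763.0$)
$A - S{\left(636,482 \right)} = - \frac{35288}{3} - \frac{-12 + 482}{-288 + 636} = - \frac{35288}{3} - \frac{1}{348} \cdot 470 = - \frac{35288}{3} - \frac{235}{174} = - \frac{682313}{58}$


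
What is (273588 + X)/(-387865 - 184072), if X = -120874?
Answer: -152714/571937 ≈ -0.26701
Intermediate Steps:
(273588 + X)/(-387865 - 184072) = (273588 - 120874)/(-387865 - 184072) = 152714/(-571937) = 152714*(-1/571937) = -152714/571937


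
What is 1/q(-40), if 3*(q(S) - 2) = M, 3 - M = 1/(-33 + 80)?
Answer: 141/422 ≈ 0.33412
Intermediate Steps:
M = 140/47 (M = 3 - 1/(-33 + 80) = 3 - 1/47 = 140/47 ≈ 2.9787)
q(S) = 422/141 (q(S) = 2 + (⅓)*(140/47) = 2 + 140/141 = 422/141)
1/q(-40) = 1/(422/141) = 141/422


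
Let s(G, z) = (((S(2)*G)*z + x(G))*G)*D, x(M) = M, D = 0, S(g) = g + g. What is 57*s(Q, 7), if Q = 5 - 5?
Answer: 0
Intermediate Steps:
S(g) = 2*g
Q = 0
s(G, z) = 0 (s(G, z) = ((((2*2)*G)*z + G)*G)*0 = (((4*G)*z + G)*G)*0 = ((4*G*z + G)*G)*0 = ((G + 4*G*z)*G)*0 = (G*(G + 4*G*z))*0 = 0)
57*s(Q, 7) = 57*0 = 0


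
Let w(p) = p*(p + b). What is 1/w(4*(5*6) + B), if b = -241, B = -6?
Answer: -1/14478 ≈ -6.9070e-5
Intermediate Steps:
w(p) = p*(-241 + p) (w(p) = p*(p - 241) = p*(-241 + p))
1/w(4*(5*6) + B) = 1/((4*(5*6) - 6)*(-241 + (4*(5*6) - 6))) = 1/((4*30 - 6)*(-241 + (4*30 - 6))) = 1/((120 - 6)*(-241 + (120 - 6))) = 1/(114*(-241 + 114)) = 1/(114*(-127)) = 1/(-14478) = -1/14478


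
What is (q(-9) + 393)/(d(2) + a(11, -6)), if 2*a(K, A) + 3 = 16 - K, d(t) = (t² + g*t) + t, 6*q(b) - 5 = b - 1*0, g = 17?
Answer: 1177/123 ≈ 9.5691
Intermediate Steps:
q(b) = ⅚ + b/6 (q(b) = ⅚ + (b - 1*0)/6 = ⅚ + (b + 0)/6 = ⅚ + b/6)
d(t) = t² + 18*t (d(t) = (t² + 17*t) + t = t² + 18*t)
a(K, A) = 13/2 - K/2 (a(K, A) = -3/2 + (16 - K)/2 = -3/2 + (8 - K/2) = 13/2 - K/2)
(q(-9) + 393)/(d(2) + a(11, -6)) = ((⅚ + (⅙)*(-9)) + 393)/(2*(18 + 2) + (13/2 - ½*11)) = ((⅚ - 3/2) + 393)/(2*20 + (13/2 - 11/2)) = (-⅔ + 393)/(40 + 1) = (1177/3)/41 = (1177/3)*(1/41) = 1177/123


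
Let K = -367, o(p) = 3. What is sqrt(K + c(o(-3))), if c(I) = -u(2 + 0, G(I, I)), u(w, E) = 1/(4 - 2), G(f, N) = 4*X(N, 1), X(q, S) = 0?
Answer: 7*I*sqrt(30)/2 ≈ 19.17*I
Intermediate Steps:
G(f, N) = 0 (G(f, N) = 4*0 = 0)
u(w, E) = 1/2
c(I) = -1/2 (c(I) = -1*1/2 = -1/2)
sqrt(K + c(o(-3))) = sqrt(-367 - 1/2) = sqrt(-735/2) = 7*I*sqrt(30)/2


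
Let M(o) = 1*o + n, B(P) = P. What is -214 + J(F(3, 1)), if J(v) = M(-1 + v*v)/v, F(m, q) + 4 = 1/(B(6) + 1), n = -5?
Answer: -13627/63 ≈ -216.30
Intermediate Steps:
M(o) = -5 + o (M(o) = 1*o - 5 = o - 5 = -5 + o)
F(m, q) = -27/7 (F(m, q) = -4 + 1/(6 + 1) = -4 + 1/7 = -27/7)
J(v) = (-6 + v**2)/v (J(v) = (-5 + (-1 + v*v))/v = (-5 + (-1 + v**2))/v = (-6 + v**2)/v)
-214 + J(F(3, 1)) = -214 + (-27/7 - 6/(-27/7)) = -214 + (-27/7 - 6*(-7/27)) = -214 + (-27/7 + 14/9) = -214 - 145/63 = -13627/63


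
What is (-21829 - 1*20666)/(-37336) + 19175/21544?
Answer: 25491095/12568231 ≈ 2.0282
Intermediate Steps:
(-21829 - 1*20666)/(-37336) + 19175/21544 = (-21829 - 20666)*(-1/37336) + 19175*(1/21544) = -42495*(-1/37336) + 19175/21544 = 42495/37336 + 19175/21544 = 25491095/12568231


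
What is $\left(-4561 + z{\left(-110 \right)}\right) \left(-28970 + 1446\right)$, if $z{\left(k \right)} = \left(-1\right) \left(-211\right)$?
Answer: $119729400$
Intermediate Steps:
$z{\left(k \right)} = 211$
$\left(-4561 + z{\left(-110 \right)}\right) \left(-28970 + 1446\right) = \left(-4561 + 211\right) \left(-28970 + 1446\right) = \left(-4350\right) \left(-27524\right) = 119729400$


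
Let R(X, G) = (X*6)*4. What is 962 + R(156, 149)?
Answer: 4706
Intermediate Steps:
R(X, G) = 24*X (R(X, G) = (6*X)*4 = 24*X)
962 + R(156, 149) = 962 + 24*156 = 962 + 3744 = 4706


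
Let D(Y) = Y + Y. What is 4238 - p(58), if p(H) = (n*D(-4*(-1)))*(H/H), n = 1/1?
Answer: 4230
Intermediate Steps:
n = 1
D(Y) = 2*Y
p(H) = 8 (p(H) = (1*(2*(-4*(-1))))*(H/H) = (1*(2*4))*1 = (1*8)*1 = 8*1 = 8)
4238 - p(58) = 4238 - 1*8 = 4238 - 8 = 4230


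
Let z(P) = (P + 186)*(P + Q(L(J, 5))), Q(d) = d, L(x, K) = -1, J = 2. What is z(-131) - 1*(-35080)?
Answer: 27820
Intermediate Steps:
z(P) = (-1 + P)*(186 + P) (z(P) = (P + 186)*(P - 1) = (186 + P)*(-1 + P) = (-1 + P)*(186 + P))
z(-131) - 1*(-35080) = (-186 + (-131)² + 185*(-131)) - 1*(-35080) = (-186 + 17161 - 24235) + 35080 = -7260 + 35080 = 27820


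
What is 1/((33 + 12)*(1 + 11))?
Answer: 1/540 ≈ 0.0018519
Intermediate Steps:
1/((33 + 12)*(1 + 11)) = 1/(45*12) = 1/540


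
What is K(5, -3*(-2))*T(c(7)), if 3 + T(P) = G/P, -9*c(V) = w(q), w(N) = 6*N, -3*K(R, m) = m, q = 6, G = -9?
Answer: 3/2 ≈ 1.5000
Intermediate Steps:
K(R, m) = -m/3
c(V) = -4 (c(V) = -2*6/3 = -1/9*36 = -4)
T(P) = -3 - 9/P
K(5, -3*(-2))*T(c(7)) = (-(-1)*(-2))*(-3 - 9/(-4)) = (-1/3*6)*(-3 - 9*(-1/4)) = -2*(-3 + 9/4) = -2*(-3/4) = 3/2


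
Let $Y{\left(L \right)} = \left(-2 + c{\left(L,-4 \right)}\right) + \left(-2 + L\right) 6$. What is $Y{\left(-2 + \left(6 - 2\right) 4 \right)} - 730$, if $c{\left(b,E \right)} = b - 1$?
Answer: $-647$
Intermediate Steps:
$c{\left(b,E \right)} = -1 + b$ ($c{\left(b,E \right)} = b - 1 = -1 + b$)
$Y{\left(L \right)} = -15 + 7 L$ ($Y{\left(L \right)} = \left(-2 + \left(-1 + L\right)\right) + \left(-2 + L\right) 6 = \left(-3 + L\right) + \left(-12 + 6 L\right) = -15 + 7 L$)
$Y{\left(-2 + \left(6 - 2\right) 4 \right)} - 730 = \left(-15 + 7 \left(-2 + \left(6 - 2\right) 4\right)\right) - 730 = \left(-15 + 7 \left(-2 + 4 \cdot 4\right)\right) - 730 = \left(-15 + 7 \left(-2 + 16\right)\right) - 730 = \left(-15 + 7 \cdot 14\right) - 730 = \left(-15 + 98\right) - 730 = 83 - 730 = -647$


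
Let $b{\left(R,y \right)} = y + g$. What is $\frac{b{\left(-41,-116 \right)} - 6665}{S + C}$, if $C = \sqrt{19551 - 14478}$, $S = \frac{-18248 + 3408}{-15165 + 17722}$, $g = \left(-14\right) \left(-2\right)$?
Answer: $- \frac{256248527640}{32948311577} - \frac{44152795497 \sqrt{5073}}{32948311577} \approx -103.22$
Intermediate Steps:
$g = 28$
$S = - \frac{14840}{2557} \approx -5.8037$
$C = \sqrt{5073} \approx 71.225$
$b{\left(R,y \right)} = 28 + y$ ($b{\left(R,y \right)} = y + 28 = 28 + y$)
$\frac{b{\left(-41,-116 \right)} - 6665}{S + C} = \frac{\left(28 - 116\right) - 6665}{- \frac{14840}{2557} + \sqrt{5073}} = \frac{-88 - 6665}{- \frac{14840}{2557} + \sqrt{5073}} = - \frac{6753}{- \frac{14840}{2557} + \sqrt{5073}}$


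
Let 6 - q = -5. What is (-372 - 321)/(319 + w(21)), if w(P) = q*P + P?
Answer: -693/571 ≈ -1.2137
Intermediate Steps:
q = 11 (q = 6 - 1*(-5) = 6 + 5 = 11)
w(P) = 12*P (w(P) = 11*P + P = 12*P)
(-372 - 321)/(319 + w(21)) = (-372 - 321)/(319 + 12*21) = -693/(319 + 252) = -693/571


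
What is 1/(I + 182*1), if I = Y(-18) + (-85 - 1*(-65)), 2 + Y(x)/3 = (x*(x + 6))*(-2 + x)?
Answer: -1/12804 ≈ -7.8101e-5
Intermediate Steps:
Y(x) = -6 + 3*x*(-2 + x)*(6 + x) (Y(x) = -6 + 3*((x*(x + 6))*(-2 + x)) = -6 + 3*((x*(6 + x))*(-2 + x)) = -6 + 3*(x*(-2 + x)*(6 + x)) = -6 + 3*x*(-2 + x)*(6 + x))
I = -12986 (I = (-6 - 36*(-18) + 3*(-18)³ + 12*(-18)²) + (-85 - 1*(-65)) = (-6 + 648 + 3*(-5832) + 12*324) + (-85 + 65) = (-6 + 648 - 17496 + 3888) - 20 = -12966 - 20 = -12986)
1/(I + 182*1) = 1/(-12986 + 182*1) = 1/(-12986 + 182) = 1/(-12804) = -1/12804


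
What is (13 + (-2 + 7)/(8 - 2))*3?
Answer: 83/2 ≈ 41.500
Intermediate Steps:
(13 + (-2 + 7)/(8 - 2))*3 = (13 + 5/6)*3 = (13 + 5*(⅙))*3 = (13 + ⅚)*3 = (83/6)*3 = 83/2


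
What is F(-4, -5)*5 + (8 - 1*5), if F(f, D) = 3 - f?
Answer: 38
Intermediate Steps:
F(-4, -5)*5 + (8 - 1*5) = (3 - 1*(-4))*5 + (8 - 1*5) = (3 + 4)*5 + (8 - 5) = 7*5 + 3 = 35 + 3 = 38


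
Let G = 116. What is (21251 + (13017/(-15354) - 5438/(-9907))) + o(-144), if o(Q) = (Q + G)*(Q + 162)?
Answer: 1051941272633/50704026 ≈ 20747.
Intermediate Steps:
o(Q) = (116 + Q)*(162 + Q) (o(Q) = (Q + 116)*(Q + 162) = (116 + Q)*(162 + Q))
(21251 + (13017/(-15354) - 5438/(-9907))) + o(-144) = (21251 + (13017/(-15354) - 5438/(-9907))) + (18792 + (-144)**2 + 278*(-144)) = (21251 + (13017*(-1/15354) - 5438*(-1/9907))) + (18792 + 20736 - 40032) = (21251 + (-4339/5118 + 5438/9907)) - 504 = (21251 - 15154789/50704026) - 504 = 1077496101737/50704026 - 504 = 1051941272633/50704026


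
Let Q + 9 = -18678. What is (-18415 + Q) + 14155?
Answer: -22947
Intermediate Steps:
Q = -18687 (Q = -9 - 18678 = -18687)
(-18415 + Q) + 14155 = (-18415 - 18687) + 14155 = -37102 + 14155 = -22947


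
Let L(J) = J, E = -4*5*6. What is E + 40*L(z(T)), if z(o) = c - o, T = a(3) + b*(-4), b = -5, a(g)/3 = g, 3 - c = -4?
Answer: -1000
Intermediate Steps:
c = 7 (c = 3 - 1*(-4) = 3 + 4 = 7)
a(g) = 3*g
E = -120 (E = -20*6 = -120)
T = 29 (T = 3*3 - 5*(-4) = 9 + 20 = 29)
z(o) = 7 - o
E + 40*L(z(T)) = -120 + 40*(7 - 1*29) = -120 + 40*(7 - 29) = -120 + 40*(-22) = -120 - 880 = -1000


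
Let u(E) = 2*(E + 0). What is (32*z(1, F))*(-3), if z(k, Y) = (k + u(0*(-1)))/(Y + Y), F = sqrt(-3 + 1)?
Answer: 24*I*sqrt(2) ≈ 33.941*I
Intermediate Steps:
F = I*sqrt(2) (F = sqrt(-2) = I*sqrt(2) ≈ 1.4142*I)
u(E) = 2*E
z(k, Y) = k/(2*Y) (z(k, Y) = (k + 2*(0*(-1)))/(Y + Y) = (k + 2*0)/((2*Y)) = (k + 0)*(1/(2*Y)) = k*(1/(2*Y)) = k/(2*Y))
(32*z(1, F))*(-3) = (32*((1/2)*1/(I*sqrt(2))))*(-3) = (32*((1/2)*1*(-I*sqrt(2)/2)))*(-3) = (32*(-I*sqrt(2)/4))*(-3) = -8*I*sqrt(2)*(-3) = 24*I*sqrt(2)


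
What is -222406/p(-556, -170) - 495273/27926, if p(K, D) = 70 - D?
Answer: -1582443869/1675560 ≈ -944.43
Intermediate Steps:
-222406/p(-556, -170) - 495273/27926 = -222406/(70 - 1*(-170)) - 495273/27926 = -222406/(70 + 170) - 495273*1/27926 = -222406/240 - 495273/27926 = -222406*1/240 - 495273/27926 = -111203/120 - 495273/27926 = -1582443869/1675560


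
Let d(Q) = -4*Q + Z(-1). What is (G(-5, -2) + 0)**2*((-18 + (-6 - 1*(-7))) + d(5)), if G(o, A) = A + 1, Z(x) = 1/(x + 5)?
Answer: -147/4 ≈ -36.750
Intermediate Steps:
Z(x) = 1/(5 + x)
G(o, A) = 1 + A
d(Q) = 1/4 - 4*Q (d(Q) = -4*Q + 1/(5 - 1) = -4*Q + 1/4 = 1/4 - 4*Q)
(G(-5, -2) + 0)**2*((-18 + (-6 - 1*(-7))) + d(5)) = ((1 - 2) + 0)**2*((-18 + (-6 - 1*(-7))) + (1/4 - 4*5)) = (-1 + 0)**2*((-18 + (-6 + 7)) + (1/4 - 20)) = (-1)**2*((-18 + 1) - 79/4) = 1*(-17 - 79/4) = 1*(-147/4) = -147/4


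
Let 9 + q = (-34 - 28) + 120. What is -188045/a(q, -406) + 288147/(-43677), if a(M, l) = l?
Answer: 2698751261/5910954 ≈ 456.57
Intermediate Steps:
q = 49 (q = -9 + ((-34 - 28) + 120) = -9 + (-62 + 120) = -9 + 58 = 49)
-188045/a(q, -406) + 288147/(-43677) = -188045/(-406) + 288147/(-43677) = -188045*(-1/406) + 288147*(-1/43677) = 188045/406 - 96049/14559 = 2698751261/5910954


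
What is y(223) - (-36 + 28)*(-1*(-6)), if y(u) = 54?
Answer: 102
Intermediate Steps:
y(223) - (-36 + 28)*(-1*(-6)) = 54 - (-36 + 28)*(-1*(-6)) = 54 - (-8)*6 = 54 - 1*(-48) = 54 + 48 = 102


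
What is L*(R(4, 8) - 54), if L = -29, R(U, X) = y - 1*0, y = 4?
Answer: 1450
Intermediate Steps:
R(U, X) = 4 (R(U, X) = 4 - 1*0 = 4 + 0 = 4)
L*(R(4, 8) - 54) = -29*(4 - 54) = -29*(-50) = 1450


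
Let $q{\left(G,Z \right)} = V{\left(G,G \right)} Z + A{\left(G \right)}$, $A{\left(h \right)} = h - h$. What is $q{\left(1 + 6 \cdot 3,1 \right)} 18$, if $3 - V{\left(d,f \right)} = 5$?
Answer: $-36$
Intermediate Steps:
$A{\left(h \right)} = 0$
$V{\left(d,f \right)} = -2$ ($V{\left(d,f \right)} = 3 - 5 = -2$)
$q{\left(G,Z \right)} = - 2 Z$ ($q{\left(G,Z \right)} = - 2 Z + 0 = - 2 Z$)
$q{\left(1 + 6 \cdot 3,1 \right)} 18 = \left(-2\right) 1 \cdot 18 = \left(-2\right) 18 = -36$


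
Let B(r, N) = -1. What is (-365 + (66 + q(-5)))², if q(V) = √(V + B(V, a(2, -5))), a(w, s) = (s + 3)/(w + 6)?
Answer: (299 - I*√6)² ≈ 89395.0 - 1465.0*I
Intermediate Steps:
a(w, s) = (3 + s)/(6 + w)
q(V) = √(-1 + V) (q(V) = √(V - 1) = √(-1 + V))
(-365 + (66 + q(-5)))² = (-365 + (66 + √(-1 - 5)))² = (-365 + (66 + √(-6)))² = (-365 + (66 + I*√6))² = (-299 + I*√6)²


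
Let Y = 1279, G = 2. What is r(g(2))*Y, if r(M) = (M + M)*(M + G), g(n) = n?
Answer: 20464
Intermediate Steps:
r(M) = 2*M*(2 + M) (r(M) = (M + M)*(M + 2) = (2*M)*(2 + M) = 2*M*(2 + M))
r(g(2))*Y = (2*2*(2 + 2))*1279 = (2*2*4)*1279 = 16*1279 = 20464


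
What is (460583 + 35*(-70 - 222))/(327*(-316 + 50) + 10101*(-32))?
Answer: -150121/136738 ≈ -1.0979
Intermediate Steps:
(460583 + 35*(-70 - 222))/(327*(-316 + 50) + 10101*(-32)) = (460583 + 35*(-292))/(327*(-266) - 323232) = (460583 - 10220)/(-86982 - 323232) = 450363/(-410214) = 450363*(-1/410214) = -150121/136738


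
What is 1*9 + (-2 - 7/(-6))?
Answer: 49/6 ≈ 8.1667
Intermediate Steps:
1*9 + (-2 - 7/(-6)) = 9 + (-2 - 7*(-1)/6) = 9 + (-2 - 1*(-7/6)) = 9 + (-2 + 7/6) = 9 - 5/6 = 49/6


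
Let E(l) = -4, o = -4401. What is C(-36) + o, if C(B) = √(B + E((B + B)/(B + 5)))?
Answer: -4401 + 2*I*√10 ≈ -4401.0 + 6.3246*I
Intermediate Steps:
C(B) = √(-4 + B) (C(B) = √(B - 4) = √(-4 + B))
C(-36) + o = √(-4 - 36) - 4401 = √(-40) - 4401 = 2*I*√10 - 4401 = -4401 + 2*I*√10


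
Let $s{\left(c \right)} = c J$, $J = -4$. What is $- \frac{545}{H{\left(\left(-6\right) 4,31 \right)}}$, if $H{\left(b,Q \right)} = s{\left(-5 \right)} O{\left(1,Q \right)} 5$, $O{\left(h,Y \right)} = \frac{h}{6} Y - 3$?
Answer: $- \frac{327}{130} \approx -2.5154$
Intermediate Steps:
$s{\left(c \right)} = - 4 c$ ($s{\left(c \right)} = c \left(-4\right) = - 4 c$)
$O{\left(h,Y \right)} = -3 + \frac{Y h}{6}$ ($O{\left(h,Y \right)} = \frac{h}{6} Y - 3 = \frac{Y h}{6} - 3 = -3 + \frac{Y h}{6}$)
$H{\left(b,Q \right)} = -300 + \frac{50 Q}{3}$ ($H{\left(b,Q \right)} = \left(-4\right) \left(-5\right) \left(-3 + \frac{1}{6} Q 1\right) 5 = 20 \left(-3 + \frac{Q}{6}\right) 5 = \left(-60 + \frac{10 Q}{3}\right) 5 = -300 + \frac{50 Q}{3}$)
$- \frac{545}{H{\left(\left(-6\right) 4,31 \right)}} = - \frac{545}{-300 + \frac{50}{3} \cdot 31} = - \frac{545}{-300 + \frac{1550}{3}} = - \frac{545}{\frac{650}{3}} = \left(-545\right) \frac{3}{650} = - \frac{327}{130}$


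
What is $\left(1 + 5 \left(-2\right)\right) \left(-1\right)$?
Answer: $9$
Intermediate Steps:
$\left(1 + 5 \left(-2\right)\right) \left(-1\right) = \left(1 - 10\right) \left(-1\right) = \left(-9\right) \left(-1\right) = 9$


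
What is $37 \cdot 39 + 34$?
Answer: $1477$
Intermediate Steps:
$37 \cdot 39 + 34 = 1443 + 34 = 1477$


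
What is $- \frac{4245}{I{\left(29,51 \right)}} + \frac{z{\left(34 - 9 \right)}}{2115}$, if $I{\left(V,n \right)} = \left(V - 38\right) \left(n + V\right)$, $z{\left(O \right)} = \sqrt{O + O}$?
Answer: $\frac{283}{48} + \frac{\sqrt{2}}{423} \approx 5.8992$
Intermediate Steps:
$z{\left(O \right)} = \sqrt{2} \sqrt{O}$ ($z{\left(O \right)} = \sqrt{2 O} = \sqrt{2} \sqrt{O}$)
$I{\left(V,n \right)} = \left(-38 + V\right) \left(V + n\right)$
$- \frac{4245}{I{\left(29,51 \right)}} + \frac{z{\left(34 - 9 \right)}}{2115} = - \frac{4245}{29^{2} - 1102 - 1938 + 29 \cdot 51} + \frac{\sqrt{2} \sqrt{34 - 9}}{2115} = - \frac{4245}{841 - 1102 - 1938 + 1479} + \sqrt{2} \sqrt{34 - 9} \cdot \frac{1}{2115} = - \frac{4245}{-720} + \sqrt{2} \sqrt{25} \cdot \frac{1}{2115} = \left(-4245\right) \left(- \frac{1}{720}\right) + \sqrt{2} \cdot 5 \cdot \frac{1}{2115} = \frac{283}{48} + 5 \sqrt{2} \cdot \frac{1}{2115} = \frac{283}{48} + \frac{\sqrt{2}}{423}$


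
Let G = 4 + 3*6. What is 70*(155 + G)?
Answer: 12390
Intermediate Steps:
G = 22 (G = 4 + 18 = 22)
70*(155 + G) = 70*(155 + 22) = 70*177 = 12390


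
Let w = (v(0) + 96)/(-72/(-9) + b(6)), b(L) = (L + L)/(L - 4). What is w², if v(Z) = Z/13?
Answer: 2304/49 ≈ 47.020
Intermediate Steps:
b(L) = 2*L/(-4 + L) (b(L) = (2*L)/(-4 + L) = 2*L/(-4 + L))
v(Z) = Z/13 (v(Z) = Z*(1/13) = Z/13)
w = 48/7 (w = ((1/13)*0 + 96)/(-72/(-9) + 2*6/(-4 + 6)) = (0 + 96)/(-72*(-⅑) + 2*6/2) = 96/(8 + 2*6*(½)) = 96/(8 + 6) = 96/14 = 96*(1/14) = 48/7 ≈ 6.8571)
w² = (48/7)² = 2304/49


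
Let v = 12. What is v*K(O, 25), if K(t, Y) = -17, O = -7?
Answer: -204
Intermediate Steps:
v*K(O, 25) = 12*(-17) = -204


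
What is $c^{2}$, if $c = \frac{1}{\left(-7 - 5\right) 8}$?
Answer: $\frac{1}{9216} \approx 0.00010851$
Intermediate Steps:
$c = - \frac{1}{96}$ ($c = \frac{1}{\left(-12\right) 8} = \frac{1}{-96} = - \frac{1}{96} \approx -0.010417$)
$c^{2} = \left(- \frac{1}{96}\right)^{2} = \frac{1}{9216}$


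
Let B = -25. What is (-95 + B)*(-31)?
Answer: 3720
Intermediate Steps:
(-95 + B)*(-31) = (-95 - 25)*(-31) = -120*(-31) = 3720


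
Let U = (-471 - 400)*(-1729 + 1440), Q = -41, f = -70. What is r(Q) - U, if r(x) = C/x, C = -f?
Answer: -10320549/41 ≈ -2.5172e+5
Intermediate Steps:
C = 70 (C = -1*(-70) = 70)
U = 251719 (U = -871*(-289) = 251719)
r(x) = 70/x
r(Q) - U = 70/(-41) - 1*251719 = 70*(-1/41) - 251719 = -70/41 - 251719 = -10320549/41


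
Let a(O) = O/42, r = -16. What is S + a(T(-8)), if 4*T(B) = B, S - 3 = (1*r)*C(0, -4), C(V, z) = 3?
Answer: -946/21 ≈ -45.048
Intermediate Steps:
S = -45 (S = 3 + (1*(-16))*3 = 3 - 16*3 = 3 - 48 = -45)
T(B) = B/4
a(O) = O/42 (a(O) = O*(1/42) = O/42)
S + a(T(-8)) = -45 + ((¼)*(-8))/42 = -45 + (1/42)*(-2) = -45 - 1/21 = -946/21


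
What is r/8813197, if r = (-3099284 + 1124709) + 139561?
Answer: -1835014/8813197 ≈ -0.20821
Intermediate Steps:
r = -1835014 (r = -1974575 + 139561 = -1835014)
r/8813197 = -1835014/8813197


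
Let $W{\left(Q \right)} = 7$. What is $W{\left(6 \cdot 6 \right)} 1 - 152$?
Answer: $-145$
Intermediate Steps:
$W{\left(6 \cdot 6 \right)} 1 - 152 = 7 \cdot 1 - 152 = 7 - 152 = -145$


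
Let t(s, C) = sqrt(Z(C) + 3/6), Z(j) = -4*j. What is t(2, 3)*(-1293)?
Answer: -1293*I*sqrt(46)/2 ≈ -4384.8*I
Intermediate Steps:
t(s, C) = sqrt(1/2 - 4*C) (t(s, C) = sqrt(-4*C + 3/6) = sqrt(-4*C + 3*(1/6)) = sqrt(-4*C + 1/2) = sqrt(1/2 - 4*C))
t(2, 3)*(-1293) = (sqrt(2 - 16*3)/2)*(-1293) = (sqrt(2 - 48)/2)*(-1293) = (sqrt(-46)/2)*(-1293) = ((I*sqrt(46))/2)*(-1293) = (I*sqrt(46)/2)*(-1293) = -1293*I*sqrt(46)/2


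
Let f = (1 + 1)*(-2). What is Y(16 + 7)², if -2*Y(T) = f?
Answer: 4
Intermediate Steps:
f = -4 (f = 2*(-2) = -4)
Y(T) = 2 (Y(T) = -½*(-4) = 2)
Y(16 + 7)² = 2² = 4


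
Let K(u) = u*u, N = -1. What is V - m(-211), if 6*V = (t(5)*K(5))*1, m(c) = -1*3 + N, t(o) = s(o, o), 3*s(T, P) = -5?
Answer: -53/18 ≈ -2.9444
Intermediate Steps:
s(T, P) = -5/3 (s(T, P) = (1/3)*(-5) = -5/3)
t(o) = -5/3
m(c) = -4 (m(c) = -1*3 - 1 = -3 - 1 = -4)
K(u) = u**2
V = -125/18 (V = (-5/3*5**2*1)/6 = (-5/3*25*1)/6 = (-125/3*1)/6 = (1/6)*(-125/3) = -125/18 ≈ -6.9444)
V - m(-211) = -125/18 - 1*(-4) = -125/18 + 4 = -53/18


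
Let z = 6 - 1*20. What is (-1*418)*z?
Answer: 5852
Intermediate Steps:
z = -14 (z = 6 - 20 = -14)
(-1*418)*z = -1*418*(-14) = -418*(-14) = 5852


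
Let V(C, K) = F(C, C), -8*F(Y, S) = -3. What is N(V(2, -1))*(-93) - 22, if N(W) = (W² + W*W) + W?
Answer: -2657/32 ≈ -83.031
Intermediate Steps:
F(Y, S) = 3/8 (F(Y, S) = -⅛*(-3) = 3/8)
V(C, K) = 3/8
N(W) = W + 2*W² (N(W) = (W² + W²) + W = 2*W² + W = W + 2*W²)
N(V(2, -1))*(-93) - 22 = (3*(1 + 2*(3/8))/8)*(-93) - 22 = (3*(1 + ¾)/8)*(-93) - 22 = ((3/8)*(7/4))*(-93) - 22 = (21/32)*(-93) - 22 = -1953/32 - 22 = -2657/32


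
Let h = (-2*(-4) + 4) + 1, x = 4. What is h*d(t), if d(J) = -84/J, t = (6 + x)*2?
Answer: -273/5 ≈ -54.600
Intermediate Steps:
h = 13 (h = (8 + 4) + 1 = 12 + 1 = 13)
t = 20 (t = (6 + 4)*2 = 10*2 = 20)
h*d(t) = 13*(-84/20) = 13*(-84*1/20) = 13*(-21/5) = -273/5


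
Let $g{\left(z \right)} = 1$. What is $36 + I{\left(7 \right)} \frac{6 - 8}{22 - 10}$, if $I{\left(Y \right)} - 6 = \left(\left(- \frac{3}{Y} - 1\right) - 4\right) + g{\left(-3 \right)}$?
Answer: $\frac{1501}{42} \approx 35.738$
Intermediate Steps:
$I{\left(Y \right)} = 2 - \frac{3}{Y}$ ($I{\left(Y \right)} = 6 + \left(\left(\left(- \frac{3}{Y} - 1\right) - 4\right) + 1\right) = 6 + \left(\left(\left(-1 - \frac{3}{Y}\right) - 4\right) + 1\right) = 6 + \left(\left(-5 - \frac{3}{Y}\right) + 1\right) = 6 - \left(4 + \frac{3}{Y}\right) = 2 - \frac{3}{Y}$)
$36 + I{\left(7 \right)} \frac{6 - 8}{22 - 10} = 36 + \left(2 - \frac{3}{7}\right) \frac{6 - 8}{22 - 10} = 36 + \left(2 - \frac{3}{7}\right) \left(- \frac{2}{12}\right) = 36 + \left(2 - \frac{3}{7}\right) \left(\left(-2\right) \frac{1}{12}\right) = 36 + \frac{11}{7} \left(- \frac{1}{6}\right) = 36 - \frac{11}{42} = \frac{1501}{42}$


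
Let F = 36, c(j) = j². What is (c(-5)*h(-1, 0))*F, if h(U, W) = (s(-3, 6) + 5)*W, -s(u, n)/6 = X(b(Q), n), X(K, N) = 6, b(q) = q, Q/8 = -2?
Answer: 0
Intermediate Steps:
Q = -16 (Q = 8*(-2) = -16)
s(u, n) = -36 (s(u, n) = -6*6 = -36)
h(U, W) = -31*W (h(U, W) = (-36 + 5)*W = -31*W)
(c(-5)*h(-1, 0))*F = ((-5)²*(-31*0))*36 = (25*0)*36 = 0*36 = 0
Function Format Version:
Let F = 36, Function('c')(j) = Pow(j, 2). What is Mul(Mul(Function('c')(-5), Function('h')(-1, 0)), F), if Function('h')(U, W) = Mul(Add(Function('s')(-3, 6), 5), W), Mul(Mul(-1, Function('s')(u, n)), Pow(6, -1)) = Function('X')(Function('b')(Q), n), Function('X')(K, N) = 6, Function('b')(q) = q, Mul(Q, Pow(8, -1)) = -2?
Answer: 0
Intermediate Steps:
Q = -16 (Q = Mul(8, -2) = -16)
Function('s')(u, n) = -36 (Function('s')(u, n) = Mul(-6, 6) = -36)
Function('h')(U, W) = Mul(-31, W) (Function('h')(U, W) = Mul(Add(-36, 5), W) = Mul(-31, W))
Mul(Mul(Function('c')(-5), Function('h')(-1, 0)), F) = Mul(Mul(Pow(-5, 2), Mul(-31, 0)), 36) = Mul(Mul(25, 0), 36) = Mul(0, 36) = 0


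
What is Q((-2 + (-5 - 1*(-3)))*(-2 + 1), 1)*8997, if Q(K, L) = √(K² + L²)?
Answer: 8997*√17 ≈ 37096.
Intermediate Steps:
Q((-2 + (-5 - 1*(-3)))*(-2 + 1), 1)*8997 = √(((-2 + (-5 - 1*(-3)))*(-2 + 1))² + 1²)*8997 = √(((-2 + (-5 + 3))*(-1))² + 1)*8997 = √(((-2 - 2)*(-1))² + 1)*8997 = √((-4*(-1))² + 1)*8997 = √(4² + 1)*8997 = √(16 + 1)*8997 = √17*8997 = 8997*√17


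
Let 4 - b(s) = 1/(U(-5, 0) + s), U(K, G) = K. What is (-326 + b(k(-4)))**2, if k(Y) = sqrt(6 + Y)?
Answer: 54774803/529 - 14802*sqrt(2)/529 ≈ 1.0350e+5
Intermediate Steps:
b(s) = 4 - 1/(-5 + s)
(-326 + b(k(-4)))**2 = (-326 + (-21 + 4*sqrt(6 - 4))/(-5 + sqrt(6 - 4)))**2 = (-326 + (-21 + 4*sqrt(2))/(-5 + sqrt(2)))**2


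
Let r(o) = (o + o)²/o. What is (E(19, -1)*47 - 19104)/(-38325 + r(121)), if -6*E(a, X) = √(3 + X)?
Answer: 19104/37841 + 47*√2/227046 ≈ 0.50514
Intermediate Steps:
E(a, X) = -√(3 + X)/6
r(o) = 4*o (r(o) = (2*o)²/o = (4*o²)/o = 4*o)
(E(19, -1)*47 - 19104)/(-38325 + r(121)) = (-√(3 - 1)/6*47 - 19104)/(-38325 + 4*121) = (-√2/6*47 - 19104)/(-38325 + 484) = (-47*√2/6 - 19104)/(-37841) = (-19104 - 47*√2/6)*(-1/37841) = 19104/37841 + 47*√2/227046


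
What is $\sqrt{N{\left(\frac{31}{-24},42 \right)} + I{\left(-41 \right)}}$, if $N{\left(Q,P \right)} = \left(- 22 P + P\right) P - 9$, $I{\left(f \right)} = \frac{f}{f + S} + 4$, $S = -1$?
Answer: $\frac{i \sqrt{65352714}}{42} \approx 192.48 i$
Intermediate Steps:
$I{\left(f \right)} = 4 + \frac{f}{-1 + f}$ ($I{\left(f \right)} = \frac{f}{f - 1} + 4 = \frac{f}{-1 + f} + 4 = 4 + \frac{f}{-1 + f}$)
$N{\left(Q,P \right)} = -9 - 21 P^{2}$ ($N{\left(Q,P \right)} = - 21 P P - 9 = - 21 P^{2} - 9 = -9 - 21 P^{2}$)
$\sqrt{N{\left(\frac{31}{-24},42 \right)} + I{\left(-41 \right)}} = \sqrt{\left(-9 - 21 \cdot 42^{2}\right) + \frac{-4 + 5 \left(-41\right)}{-1 - 41}} = \sqrt{\left(-9 - 37044\right) + \frac{-4 - 205}{-42}} = \sqrt{\left(-9 - 37044\right) - - \frac{209}{42}} = \sqrt{-37053 + \frac{209}{42}} = \sqrt{- \frac{1556017}{42}} = \frac{i \sqrt{65352714}}{42}$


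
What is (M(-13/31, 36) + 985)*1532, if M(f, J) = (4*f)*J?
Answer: 43911716/31 ≈ 1.4165e+6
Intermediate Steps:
M(f, J) = 4*J*f
(M(-13/31, 36) + 985)*1532 = (4*36*(-13/31) + 985)*1532 = (-1872/31 + 985)*1532 = (28663/31)*1532 = 43911716/31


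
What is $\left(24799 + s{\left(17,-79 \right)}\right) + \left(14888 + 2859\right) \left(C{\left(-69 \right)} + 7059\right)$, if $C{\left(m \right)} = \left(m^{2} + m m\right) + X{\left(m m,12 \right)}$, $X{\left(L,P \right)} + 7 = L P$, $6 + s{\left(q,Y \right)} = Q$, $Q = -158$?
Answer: $1308085017$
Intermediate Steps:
$s{\left(q,Y \right)} = -164$ ($s{\left(q,Y \right)} = -6 - 158 = -164$)
$X{\left(L,P \right)} = -7 + L P$
$C{\left(m \right)} = -7 + 14 m^{2}$ ($C{\left(m \right)} = \left(m^{2} + m m\right) + \left(-7 + m m 12\right) = \left(m^{2} + m^{2}\right) + \left(-7 + m^{2} \cdot 12\right) = 2 m^{2} + \left(-7 + 12 m^{2}\right) = -7 + 14 m^{2}$)
$\left(24799 + s{\left(17,-79 \right)}\right) + \left(14888 + 2859\right) \left(C{\left(-69 \right)} + 7059\right) = \left(24799 - 164\right) + \left(14888 + 2859\right) \left(\left(-7 + 14 \left(-69\right)^{2}\right) + 7059\right) = 24635 + 17747 \left(\left(-7 + 14 \cdot 4761\right) + 7059\right) = 24635 + 17747 \left(\left(-7 + 66654\right) + 7059\right) = 24635 + 17747 \left(66647 + 7059\right) = 24635 + 17747 \cdot 73706 = 24635 + 1308060382 = 1308085017$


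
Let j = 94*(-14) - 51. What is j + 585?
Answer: -782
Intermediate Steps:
j = -1367 (j = -1316 - 51 = -1367)
j + 585 = -1367 + 585 = -782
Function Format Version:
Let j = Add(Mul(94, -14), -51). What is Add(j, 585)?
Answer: -782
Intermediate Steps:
j = -1367 (j = Add(-1316, -51) = -1367)
Add(j, 585) = Add(-1367, 585) = -782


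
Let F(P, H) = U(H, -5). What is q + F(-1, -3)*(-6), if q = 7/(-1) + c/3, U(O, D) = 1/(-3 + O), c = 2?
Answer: -16/3 ≈ -5.3333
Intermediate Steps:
q = -19/3 (q = 7/(-1) + 2/3 = 7*(-1) + 2*(⅓) = -7 + ⅔ = -19/3 ≈ -6.3333)
F(P, H) = 1/(-3 + H)
q + F(-1, -3)*(-6) = -19/3 - 6/(-3 - 3) = -19/3 - 6/(-6) = -19/3 - ⅙*(-6) = -19/3 + 1 = -16/3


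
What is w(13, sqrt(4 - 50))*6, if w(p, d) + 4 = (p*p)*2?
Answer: 2004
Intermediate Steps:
w(p, d) = -4 + 2*p**2 (w(p, d) = -4 + (p*p)*2 = -4 + p**2*2 = -4 + 2*p**2)
w(13, sqrt(4 - 50))*6 = (-4 + 2*13**2)*6 = (-4 + 2*169)*6 = (-4 + 338)*6 = 334*6 = 2004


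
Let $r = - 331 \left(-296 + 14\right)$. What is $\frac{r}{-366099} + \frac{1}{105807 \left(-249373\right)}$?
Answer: $- \frac{820955616090287}{3219890617839363} \approx -0.25496$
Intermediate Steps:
$r = 93342$ ($r = \left(-331\right) \left(-282\right) = 93342$)
$\frac{r}{-366099} + \frac{1}{105807 \left(-249373\right)} = \frac{93342}{-366099} + \frac{1}{105807 \left(-249373\right)} = 93342 \left(- \frac{1}{366099}\right) + \frac{1}{105807} \left(- \frac{1}{249373}\right) = - \frac{31114}{122033} - \frac{1}{26385409011} = - \frac{820955616090287}{3219890617839363}$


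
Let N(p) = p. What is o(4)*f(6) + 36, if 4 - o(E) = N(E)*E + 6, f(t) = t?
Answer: -72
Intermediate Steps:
o(E) = -2 - E**2 (o(E) = 4 - (E*E + 6) = 4 - (E**2 + 6) = 4 - (6 + E**2) = 4 + (-6 - E**2) = -2 - E**2)
o(4)*f(6) + 36 = (-2 - 1*4**2)*6 + 36 = (-2 - 1*16)*6 + 36 = (-2 - 16)*6 + 36 = -18*6 + 36 = -108 + 36 = -72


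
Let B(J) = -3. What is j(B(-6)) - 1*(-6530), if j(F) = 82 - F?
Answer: 6615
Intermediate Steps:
j(B(-6)) - 1*(-6530) = (82 - 1*(-3)) - 1*(-6530) = (82 + 3) + 6530 = 85 + 6530 = 6615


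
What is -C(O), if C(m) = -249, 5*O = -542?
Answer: 249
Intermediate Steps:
O = -542/5 (O = (⅕)*(-542) = -542/5 ≈ -108.40)
-C(O) = -1*(-249) = 249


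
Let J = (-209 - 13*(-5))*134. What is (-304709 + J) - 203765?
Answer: -527770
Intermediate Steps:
J = -19296 (J = (-209 + 65)*134 = -144*134 = -19296)
(-304709 + J) - 203765 = (-304709 - 19296) - 203765 = -324005 - 203765 = -527770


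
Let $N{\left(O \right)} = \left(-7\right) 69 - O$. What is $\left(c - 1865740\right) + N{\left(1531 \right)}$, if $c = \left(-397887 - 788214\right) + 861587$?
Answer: $-2192268$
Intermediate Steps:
$N{\left(O \right)} = -483 - O$
$c = -324514$ ($c = -1186101 + 861587 = -324514$)
$\left(c - 1865740\right) + N{\left(1531 \right)} = \left(-324514 - 1865740\right) - 2014 = -2190254 - 2014 = -2192268$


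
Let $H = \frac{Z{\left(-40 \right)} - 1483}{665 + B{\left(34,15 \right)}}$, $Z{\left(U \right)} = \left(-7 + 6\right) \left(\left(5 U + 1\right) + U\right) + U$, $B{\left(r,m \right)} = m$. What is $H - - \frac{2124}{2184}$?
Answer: $- \frac{7083}{7735} \approx -0.91571$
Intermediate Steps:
$Z{\left(U \right)} = -1 - 5 U$ ($Z{\left(U \right)} = - (\left(1 + 5 U\right) + U) + U = - (1 + 6 U) + U = \left(-1 - 6 U\right) + U = -1 - 5 U$)
$H = - \frac{321}{170}$ ($H = \frac{\left(-1 - -200\right) - 1483}{665 + 15} = \frac{\left(-1 + 200\right) - 1483}{680} = \left(199 - 1483\right) \frac{1}{680} = \left(-1284\right) \frac{1}{680} = - \frac{321}{170} \approx -1.8882$)
$H - - \frac{2124}{2184} = - \frac{321}{170} - - \frac{2124}{2184} = - \frac{321}{170} - \left(-2124\right) \frac{1}{2184} = - \frac{321}{170} - - \frac{177}{182} = - \frac{321}{170} + \frac{177}{182} = - \frac{7083}{7735}$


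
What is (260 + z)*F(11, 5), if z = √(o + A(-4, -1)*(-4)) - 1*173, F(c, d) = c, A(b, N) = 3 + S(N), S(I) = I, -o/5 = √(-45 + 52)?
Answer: 957 + 11*√(-8 - 5*√7) ≈ 957.0 + 50.682*I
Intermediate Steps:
o = -5*√7 (o = -5*√(-45 + 52) = -5*√7 ≈ -13.229)
A(b, N) = 3 + N
z = -173 + √(-8 - 5*√7) (z = √(-5*√7 + (3 - 1)*(-4)) - 1*173 = √(-5*√7 + 2*(-4)) - 173 = √(-5*√7 - 8) - 173 = √(-8 - 5*√7) - 173 = -173 + √(-8 - 5*√7) ≈ -173.0 + 4.6075*I)
(260 + z)*F(11, 5) = (260 + (-173 + I*√(8 + 5*√7)))*11 = (87 + I*√(8 + 5*√7))*11 = 957 + 11*I*√(8 + 5*√7)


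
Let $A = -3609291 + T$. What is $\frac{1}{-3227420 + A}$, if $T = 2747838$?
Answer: $- \frac{1}{4088873} \approx -2.4457 \cdot 10^{-7}$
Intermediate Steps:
$A = -861453$ ($A = -3609291 + 2747838 = -861453$)
$\frac{1}{-3227420 + A} = \frac{1}{-3227420 - 861453} = \frac{1}{-4088873} = - \frac{1}{4088873}$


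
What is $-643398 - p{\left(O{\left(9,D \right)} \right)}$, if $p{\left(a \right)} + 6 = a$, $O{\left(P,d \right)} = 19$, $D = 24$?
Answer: $-643411$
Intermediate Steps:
$p{\left(a \right)} = -6 + a$
$-643398 - p{\left(O{\left(9,D \right)} \right)} = -643398 - \left(-6 + 19\right) = -643398 - 13 = -643411$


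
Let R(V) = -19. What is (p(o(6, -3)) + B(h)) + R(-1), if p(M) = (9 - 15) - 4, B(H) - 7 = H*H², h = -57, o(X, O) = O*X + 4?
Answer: -185215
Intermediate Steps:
o(X, O) = 4 + O*X
B(H) = 7 + H³ (B(H) = 7 + H*H² = 7 + H³)
p(M) = -10 (p(M) = -6 - 4 = -10)
(p(o(6, -3)) + B(h)) + R(-1) = (-10 + (7 + (-57)³)) - 19 = (-10 + (7 - 185193)) - 19 = (-10 - 185186) - 19 = -185196 - 19 = -185215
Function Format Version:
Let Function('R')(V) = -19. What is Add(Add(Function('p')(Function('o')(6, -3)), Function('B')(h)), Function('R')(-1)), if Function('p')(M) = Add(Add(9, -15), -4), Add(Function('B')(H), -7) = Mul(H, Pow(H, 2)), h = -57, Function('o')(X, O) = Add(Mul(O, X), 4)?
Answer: -185215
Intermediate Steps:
Function('o')(X, O) = Add(4, Mul(O, X))
Function('B')(H) = Add(7, Pow(H, 3)) (Function('B')(H) = Add(7, Mul(H, Pow(H, 2))) = Add(7, Pow(H, 3)))
Function('p')(M) = -10 (Function('p')(M) = Add(-6, -4) = -10)
Add(Add(Function('p')(Function('o')(6, -3)), Function('B')(h)), Function('R')(-1)) = Add(Add(-10, Add(7, Pow(-57, 3))), -19) = Add(Add(-10, Add(7, -185193)), -19) = Add(Add(-10, -185186), -19) = Add(-185196, -19) = -185215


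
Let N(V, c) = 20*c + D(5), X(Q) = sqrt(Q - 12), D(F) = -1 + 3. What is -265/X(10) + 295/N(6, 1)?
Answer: 295/22 + 265*I*sqrt(2)/2 ≈ 13.409 + 187.38*I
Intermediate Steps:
D(F) = 2
X(Q) = sqrt(-12 + Q)
N(V, c) = 2 + 20*c (N(V, c) = 20*c + 2 = 2 + 20*c)
-265/X(10) + 295/N(6, 1) = -265/sqrt(-12 + 10) + 295/(2 + 20*1) = -265*(-I*sqrt(2)/2) + 295/(2 + 20) = -265*(-I*sqrt(2)/2) + 295/22 = -(-265)*I*sqrt(2)/2 + 295*(1/22) = 265*I*sqrt(2)/2 + 295/22 = 295/22 + 265*I*sqrt(2)/2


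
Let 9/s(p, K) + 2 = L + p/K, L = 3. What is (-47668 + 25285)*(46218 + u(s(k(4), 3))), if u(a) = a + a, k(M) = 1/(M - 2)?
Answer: -7243899822/7 ≈ -1.0348e+9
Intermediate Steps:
k(M) = 1/(-2 + M)
s(p, K) = 9/(1 + p/K) (s(p, K) = 9/(-2 + (3 + p/K)) = 9/(1 + p/K))
u(a) = 2*a
(-47668 + 25285)*(46218 + u(s(k(4), 3))) = (-47668 + 25285)*(46218 + 2*(9*3/(3 + 1/(-2 + 4)))) = -22383*(46218 + 2*(9*3/(3 + 1/2))) = -22383*(46218 + 2*(9*3/(7/2))) = -22383*(46218 + 2*(9*3*(2/7))) = -22383*(46218 + 2*(54/7)) = -22383*(46218 + 108/7) = -22383*323634/7 = -7243899822/7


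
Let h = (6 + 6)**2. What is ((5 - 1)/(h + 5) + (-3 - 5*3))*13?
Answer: -34814/149 ≈ -233.65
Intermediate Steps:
h = 144 (h = 12**2 = 144)
((5 - 1)/(h + 5) + (-3 - 5*3))*13 = ((5 - 1)/(144 + 5) + (-3 - 5*3))*13 = (4/149 + (-3 - 1*15))*13 = (4*(1/149) + (-3 - 15))*13 = (4/149 - 18)*13 = -2678/149*13 = -34814/149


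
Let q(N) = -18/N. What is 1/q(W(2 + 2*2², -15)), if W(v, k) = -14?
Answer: 7/9 ≈ 0.77778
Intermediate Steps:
1/q(W(2 + 2*2², -15)) = 1/(-18/(-14)) = 1/(-18*(-1/14)) = 1/(9/7) = 7/9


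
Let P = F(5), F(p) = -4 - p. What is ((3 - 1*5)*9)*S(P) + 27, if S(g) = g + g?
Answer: 351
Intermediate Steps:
P = -9 (P = -4 - 1*5 = -4 - 5 = -9)
S(g) = 2*g
((3 - 1*5)*9)*S(P) + 27 = ((3 - 1*5)*9)*(2*(-9)) + 27 = ((3 - 5)*9)*(-18) + 27 = -2*9*(-18) + 27 = -18*(-18) + 27 = 324 + 27 = 351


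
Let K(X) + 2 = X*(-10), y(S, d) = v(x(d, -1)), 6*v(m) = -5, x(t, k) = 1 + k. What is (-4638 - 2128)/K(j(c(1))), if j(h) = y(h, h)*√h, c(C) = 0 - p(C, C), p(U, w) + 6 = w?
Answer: -121788/3089 - 507450*√5/3089 ≈ -406.76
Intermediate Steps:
p(U, w) = -6 + w
v(m) = -⅚ (v(m) = (⅙)*(-5) = -⅚)
y(S, d) = -⅚
c(C) = 6 - C (c(C) = 0 - (-6 + C) = 0 + (6 - C) = 6 - C)
j(h) = -5*√h/6
K(X) = -2 - 10*X (K(X) = -2 + X*(-10) = -2 - 10*X)
(-4638 - 2128)/K(j(c(1))) = (-4638 - 2128)/(-2 - (-25)*√(6 - 1*1)/3) = -6766/(-2 - (-25)*√(6 - 1)/3) = -6766/(-2 - (-25)*√5/3) = -6766/(-2 + 25*√5/3)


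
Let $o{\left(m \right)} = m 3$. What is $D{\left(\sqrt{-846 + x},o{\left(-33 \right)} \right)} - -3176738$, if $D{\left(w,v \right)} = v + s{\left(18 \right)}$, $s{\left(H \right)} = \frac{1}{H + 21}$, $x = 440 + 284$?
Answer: $\frac{123888922}{39} \approx 3.1766 \cdot 10^{6}$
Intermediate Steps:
$x = 724$
$s{\left(H \right)} = \frac{1}{21 + H}$
$o{\left(m \right)} = 3 m$
$D{\left(w,v \right)} = \frac{1}{39} + v$ ($D{\left(w,v \right)} = v + \frac{1}{21 + 18} = v + \frac{1}{39} = \frac{1}{39} + v$)
$D{\left(\sqrt{-846 + x},o{\left(-33 \right)} \right)} - -3176738 = \left(\frac{1}{39} + 3 \left(-33\right)\right) - -3176738 = \left(\frac{1}{39} - 99\right) + 3176738 = - \frac{3860}{39} + 3176738 = \frac{123888922}{39}$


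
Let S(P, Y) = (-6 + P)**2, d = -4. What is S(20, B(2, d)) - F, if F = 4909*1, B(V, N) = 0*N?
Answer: -4713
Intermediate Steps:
B(V, N) = 0
F = 4909
S(20, B(2, d)) - F = (-6 + 20)**2 - 1*4909 = 14**2 - 4909 = 196 - 4909 = -4713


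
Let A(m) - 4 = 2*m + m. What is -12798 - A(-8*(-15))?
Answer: -13162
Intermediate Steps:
A(m) = 4 + 3*m (A(m) = 4 + (2*m + m) = 4 + 3*m)
-12798 - A(-8*(-15)) = -12798 - (4 + 3*(-8*(-15))) = -12798 - (4 + 3*120) = -12798 - (4 + 360) = -12798 - 1*364 = -12798 - 364 = -13162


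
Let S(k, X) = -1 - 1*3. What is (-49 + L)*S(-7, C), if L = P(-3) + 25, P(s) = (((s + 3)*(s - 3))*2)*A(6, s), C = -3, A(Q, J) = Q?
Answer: 96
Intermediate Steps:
S(k, X) = -4 (S(k, X) = -1 - 3 = -4)
P(s) = 12*(-3 + s)*(3 + s) (P(s) = (((s + 3)*(s - 3))*2)*6 = (((3 + s)*(-3 + s))*2)*6 = (((-3 + s)*(3 + s))*2)*6 = (2*(-3 + s)*(3 + s))*6 = 12*(-3 + s)*(3 + s))
L = 25 (L = (-108 + 12*(-3)**2) + 25 = (-108 + 12*9) + 25 = (-108 + 108) + 25 = 0 + 25 = 25)
(-49 + L)*S(-7, C) = (-49 + 25)*(-4) = -24*(-4) = 96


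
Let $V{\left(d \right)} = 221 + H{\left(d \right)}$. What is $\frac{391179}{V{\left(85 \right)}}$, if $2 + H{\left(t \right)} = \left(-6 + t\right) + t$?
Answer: $\frac{391179}{383} \approx 1021.4$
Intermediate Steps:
$H{\left(t \right)} = -8 + 2 t$ ($H{\left(t \right)} = -2 + \left(\left(-6 + t\right) + t\right) = -2 + \left(-6 + 2 t\right) = -8 + 2 t$)
$V{\left(d \right)} = 213 + 2 d$ ($V{\left(d \right)} = 221 + \left(-8 + 2 d\right) = 213 + 2 d$)
$\frac{391179}{V{\left(85 \right)}} = \frac{391179}{213 + 2 \cdot 85} = \frac{391179}{213 + 170} = \frac{391179}{383}$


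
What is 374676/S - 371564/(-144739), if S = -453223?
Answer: 114171121208/65599043797 ≈ 1.7404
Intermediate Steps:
374676/S - 371564/(-144739) = 374676/(-453223) - 371564/(-144739) = 374676*(-1/453223) - 371564*(-1/144739) = -374676/453223 + 371564/144739 = 114171121208/65599043797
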